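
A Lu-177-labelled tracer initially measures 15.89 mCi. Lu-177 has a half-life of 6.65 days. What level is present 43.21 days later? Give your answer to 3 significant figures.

0.176 mCi

Number of half-lives: n = 43.21/6.65 ≈ 6.4977.
Remaining = 15.89 × (1/2)^6.4977 = 15.89 × 0.011066 ≈ 0.17584 mCi.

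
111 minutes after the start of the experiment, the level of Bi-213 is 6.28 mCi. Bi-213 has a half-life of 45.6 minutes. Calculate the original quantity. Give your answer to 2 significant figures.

34 mCi

Number of half-lives elapsed: n = 111/45.6 ≈ 2.4342.
A₀ = A × 2^n = 6.28 × 2^2.4342 = 6.28 × 5.4047 ≈ 33.941 mCi.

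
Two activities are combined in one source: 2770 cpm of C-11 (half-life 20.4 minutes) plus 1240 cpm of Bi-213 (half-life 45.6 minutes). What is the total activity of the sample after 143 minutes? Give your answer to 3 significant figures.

C-11: 2770 × (1/2)^(143/20.4) = 2770 × (1/2)^7.0098 ≈ 21.494 cpm.
Bi-213: 1240 × (1/2)^(143/45.6) = 1240 × (1/2)^3.136 ≈ 141.06 cpm.
Total = 21.494 + 141.06 ≈ 162.55 cpm.

163 cpm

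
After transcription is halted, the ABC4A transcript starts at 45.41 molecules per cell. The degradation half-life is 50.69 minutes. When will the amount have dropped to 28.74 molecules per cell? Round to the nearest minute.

Fraction remaining = 28.74/45.41 ≈ 0.6329.
n = log₂(45.41/28.74) = ln(1.58)/ln 2 ≈ 0.65995 half-lives.
t = n × t½ = 0.65995 × 50.69 ≈ 33.453 minutes.

33 minutes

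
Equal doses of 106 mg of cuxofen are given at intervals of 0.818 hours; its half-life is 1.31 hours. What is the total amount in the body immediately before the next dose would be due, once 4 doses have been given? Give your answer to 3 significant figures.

The 4 doses were given 3.272, 2.454, 1.636, 0.818 hours ago.
Total = 106·(1/2)^(3.272/1.31) + 106·(1/2)^(2.454/1.31) + 106·(1/2)^(1.636/1.31) + 106·(1/2)^(0.818/1.31)
      = 18.768 + 28.933 + 44.603 + 68.76 ≈ 161.06 mg.

161 mg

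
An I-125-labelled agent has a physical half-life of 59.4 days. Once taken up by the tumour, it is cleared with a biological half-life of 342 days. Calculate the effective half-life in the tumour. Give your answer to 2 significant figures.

1/t_eff = 1/t_phys + 1/t_biol = 1/59.4 + 1/342 = 0.019759 per day.
t_eff = 59.4 × 342 / (59.4 + 342) ≈ 50.61 days.

51 days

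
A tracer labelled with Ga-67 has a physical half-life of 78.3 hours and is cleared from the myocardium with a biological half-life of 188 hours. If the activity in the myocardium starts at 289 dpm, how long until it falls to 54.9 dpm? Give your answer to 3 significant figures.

1/t_eff = 1/t_phys + 1/t_biol = 1/78.3 + 1/188 = 0.018091 per hour.
t_eff = 78.3 × 188 / (78.3 + 188) ≈ 55.278 hours.
n = log₂(289/54.9) ≈ 2.3962; t = 2.3962 × 55.278 ≈ 132.46 hours.

132 hours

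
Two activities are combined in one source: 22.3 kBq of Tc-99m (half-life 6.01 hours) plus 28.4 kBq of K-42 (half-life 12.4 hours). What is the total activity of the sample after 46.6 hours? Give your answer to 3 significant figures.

Tc-99m: 22.3 × (1/2)^(46.6/6.01) = 22.3 × (1/2)^7.7537 ≈ 0.10332 kBq.
K-42: 28.4 × (1/2)^(46.6/12.4) = 28.4 × (1/2)^3.7581 ≈ 2.0991 kBq.
Total = 0.10332 + 2.0991 ≈ 2.2024 kBq.

2.20 kBq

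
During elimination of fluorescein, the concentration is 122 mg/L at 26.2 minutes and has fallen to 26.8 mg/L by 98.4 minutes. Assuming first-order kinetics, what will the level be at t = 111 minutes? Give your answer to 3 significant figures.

Over Δt = 98.4 − 26.2 = 72.2 minutes, the level fell by a factor of 122/26.8 ≈ 4.5522.
n = log₂(4.5522) ≈ 2.1866 half-lives, so t½ = 72.2/2.1866 ≈ 33.02 minutes.
From t = 98.4 to t = 111: 26.8 × (1/2)^((111−98.4)/33.02) ≈ 20.571 mg/L.

20.6 mg/L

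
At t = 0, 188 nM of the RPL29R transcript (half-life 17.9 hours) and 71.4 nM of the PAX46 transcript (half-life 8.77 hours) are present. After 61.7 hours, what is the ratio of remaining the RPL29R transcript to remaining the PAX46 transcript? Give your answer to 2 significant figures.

32

RPL29R transcript: 188 × (1/2)^(61.7/17.9) = 188 × (1/2)^3.4469 ≈ 17.24 nM.
PAX46 transcript: 71.4 × (1/2)^(61.7/8.77) = 71.4 × (1/2)^7.0353 ≈ 0.54431 nM.
Ratio ≈ 17.24 / 0.54431 ≈ 31.672.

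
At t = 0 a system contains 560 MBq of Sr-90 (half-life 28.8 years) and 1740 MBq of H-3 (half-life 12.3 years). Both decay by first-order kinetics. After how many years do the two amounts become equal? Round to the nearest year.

Set 560·(1/2)^(t/28.8) = 1740·(1/2)^(t/12.3).
Taking log₂: log₂(560/1740) = t·(1/28.8 − 1/12.3).
log₂(0.32184) = -1.6356; 1/28.8 − 1/12.3 = -0.046579.
t = -1.6356 / -0.046579 ≈ 35.115 years.

35 years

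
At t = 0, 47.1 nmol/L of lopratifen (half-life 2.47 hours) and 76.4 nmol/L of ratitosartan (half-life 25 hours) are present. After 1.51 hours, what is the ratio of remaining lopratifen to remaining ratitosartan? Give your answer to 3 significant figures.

lopratifen: 47.1 × (1/2)^(1.51/2.47) = 47.1 × (1/2)^0.61134 ≈ 30.831 nmol/L.
ratitosartan: 76.4 × (1/2)^(1.51/25) = 76.4 × (1/2)^0.0604 ≈ 73.267 nmol/L.
Ratio ≈ 30.831 / 73.267 ≈ 0.4208.

0.421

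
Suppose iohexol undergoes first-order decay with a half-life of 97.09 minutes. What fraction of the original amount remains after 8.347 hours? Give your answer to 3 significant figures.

0.0280

8.347 hours = 500.82 minutes.
n = 500.82/97.09 ≈ 5.1583 half-lives.
Fraction remaining = (1/2)^5.1583 ≈ 0.028002.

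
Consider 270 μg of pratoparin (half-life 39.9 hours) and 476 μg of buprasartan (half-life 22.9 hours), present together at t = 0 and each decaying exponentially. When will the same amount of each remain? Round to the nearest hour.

44 hours

Set 270·(1/2)^(t/39.9) = 476·(1/2)^(t/22.9).
Taking log₂: log₂(270/476) = t·(1/39.9 − 1/22.9).
log₂(0.56723) = -0.818; 1/39.9 − 1/22.9 = -0.018605.
t = -0.818 / -0.018605 ≈ 43.966 hours.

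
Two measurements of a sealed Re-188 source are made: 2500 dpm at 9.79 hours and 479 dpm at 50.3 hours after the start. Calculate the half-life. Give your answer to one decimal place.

17.0 hours

Over Δt = 50.3 − 9.79 = 40.51 hours, the level fell by a factor of 2500/479 ≈ 5.2192.
n = log₂(5.2192) ≈ 2.3838 half-lives, so t½ = 40.51/2.3838 ≈ 16.994 hours.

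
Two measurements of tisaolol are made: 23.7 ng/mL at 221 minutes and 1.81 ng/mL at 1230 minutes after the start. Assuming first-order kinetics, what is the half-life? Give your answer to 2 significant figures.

270 minutes

Over Δt = 1230 − 221 = 1009 minutes, the level fell by a factor of 23.7/1.81 ≈ 13.094.
n = log₂(13.094) ≈ 3.7108 half-lives, so t½ = 1009/3.7108 ≈ 271.91 minutes.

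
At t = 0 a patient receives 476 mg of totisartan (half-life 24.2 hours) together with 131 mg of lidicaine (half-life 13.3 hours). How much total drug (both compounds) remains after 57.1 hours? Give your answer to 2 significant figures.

totisartan: 476 × (1/2)^(57.1/24.2) = 476 × (1/2)^2.3595 ≈ 92.752 mg.
lidicaine: 131 × (1/2)^(57.1/13.3) = 131 × (1/2)^4.2932 ≈ 6.6816 mg.
Total = 92.752 + 6.6816 ≈ 99.434 mg.

99 mg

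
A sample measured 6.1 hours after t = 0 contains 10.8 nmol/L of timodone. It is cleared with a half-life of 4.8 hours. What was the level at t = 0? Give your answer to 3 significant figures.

Number of half-lives elapsed: n = 6.1/4.8 ≈ 1.2708.
A₀ = A × 2^n = 10.8 × 2^1.2708 = 10.8 × 2.413 ≈ 26.06 nmol/L.

26.1 nmol/L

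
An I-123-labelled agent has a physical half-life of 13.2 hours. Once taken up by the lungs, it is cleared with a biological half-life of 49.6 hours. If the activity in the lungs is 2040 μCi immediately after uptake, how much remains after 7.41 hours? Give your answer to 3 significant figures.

1/t_eff = 1/t_phys + 1/t_biol = 1/13.2 + 1/49.6 = 0.095919 per hour.
t_eff = 13.2 × 49.6 / (13.2 + 49.6) ≈ 10.425 hours.
Remaining = 2040 × (1/2)^(7.41/10.425) = 2040 × (1/2)^0.71076 ≈ 1246.4 μCi.

1250 μCi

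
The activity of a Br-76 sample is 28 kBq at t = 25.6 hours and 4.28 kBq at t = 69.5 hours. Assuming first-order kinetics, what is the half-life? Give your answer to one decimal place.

16.2 hours

Over Δt = 69.5 − 25.6 = 43.9 hours, the level fell by a factor of 28/4.28 ≈ 6.5421.
n = log₂(6.5421) ≈ 2.7097 half-lives, so t½ = 43.9/2.7097 ≈ 16.201 hours.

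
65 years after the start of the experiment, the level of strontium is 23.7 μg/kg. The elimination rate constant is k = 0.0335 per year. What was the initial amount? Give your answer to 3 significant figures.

t½ = ln 2 / k = 0.69315 / 0.0335 ≈ 20.691 years.
Number of half-lives elapsed: n = 65/20.691 ≈ 3.1415.
A₀ = A × 2^n = 23.7 × 2^3.1415 = 23.7 × 8.8242 ≈ 209.13 μg/kg.

209 μg/kg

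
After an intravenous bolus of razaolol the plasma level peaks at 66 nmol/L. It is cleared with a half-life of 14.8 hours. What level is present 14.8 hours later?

33 nmol/L

Elapsed time is 1 half-life (14.8/14.8).
Each half-life halves the amount: 66 × (1/2)^1 = 66/2 = 33 nmol/L.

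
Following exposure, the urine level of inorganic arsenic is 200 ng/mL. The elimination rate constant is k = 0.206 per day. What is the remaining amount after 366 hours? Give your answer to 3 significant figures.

t½ = ln 2 / k = 0.69315 / 0.206 ≈ 3.3648 days.
Convert the elapsed time: 366 hours = 15.25 days.
Number of half-lives: n = 15.25/3.3648 ≈ 4.5322.
Remaining = 200 × (1/2)^4.5322 = 200 × 0.043218 ≈ 8.6436 ng/mL.

8.64 ng/mL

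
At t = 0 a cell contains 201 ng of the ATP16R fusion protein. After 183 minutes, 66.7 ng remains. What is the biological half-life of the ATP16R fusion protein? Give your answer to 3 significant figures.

A/A₀ = 66.7/201 ≈ 0.33184.
n = log₂(3.0135) ≈ 1.5914 half-lives elapsed in 183 minutes.
t½ = 183/1.5914 ≈ 114.99 minutes.

115 minutes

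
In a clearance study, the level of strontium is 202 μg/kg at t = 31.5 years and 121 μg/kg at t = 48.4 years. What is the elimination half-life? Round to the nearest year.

Over Δt = 48.4 − 31.5 = 16.9 years, the level fell by a factor of 202/121 ≈ 1.6694.
n = log₂(1.6694) ≈ 0.73935 half-lives, so t½ = 16.9/0.73935 ≈ 22.858 years.

23 years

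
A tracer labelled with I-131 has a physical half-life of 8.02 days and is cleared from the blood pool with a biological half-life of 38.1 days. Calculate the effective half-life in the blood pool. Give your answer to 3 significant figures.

1/t_eff = 1/t_phys + 1/t_biol = 1/8.02 + 1/38.1 = 0.15093 per day.
t_eff = 8.02 × 38.1 / (8.02 + 38.1) ≈ 6.6254 days.

6.63 days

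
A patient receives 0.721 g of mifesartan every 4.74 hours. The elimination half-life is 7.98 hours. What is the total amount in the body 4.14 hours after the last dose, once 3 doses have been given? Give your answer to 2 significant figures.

The 3 doses were given 13.62, 8.88, 4.14 hours ago.
Total = 0.721·(1/2)^(13.62/7.98) + 0.721·(1/2)^(8.88/7.98) + 0.721·(1/2)^(4.14/7.98)
      = 0.22088 + 0.33339 + 0.50322 ≈ 1.0575 g.

1.1 g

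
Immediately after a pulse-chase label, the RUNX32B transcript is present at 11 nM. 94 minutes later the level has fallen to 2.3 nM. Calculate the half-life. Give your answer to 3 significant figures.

41.6 minutes

A/A₀ = 2.3/11 ≈ 0.20909.
n = log₂(4.7826) ≈ 2.2578 half-lives elapsed in 94 minutes.
t½ = 94/2.2578 ≈ 41.633 minutes.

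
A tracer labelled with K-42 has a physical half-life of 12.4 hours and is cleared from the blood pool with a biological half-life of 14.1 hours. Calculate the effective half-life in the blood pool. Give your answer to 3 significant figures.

1/t_eff = 1/t_phys + 1/t_biol = 1/12.4 + 1/14.1 = 0.15157 per hour.
t_eff = 12.4 × 14.1 / (12.4 + 14.1) ≈ 6.5977 hours.

6.60 hours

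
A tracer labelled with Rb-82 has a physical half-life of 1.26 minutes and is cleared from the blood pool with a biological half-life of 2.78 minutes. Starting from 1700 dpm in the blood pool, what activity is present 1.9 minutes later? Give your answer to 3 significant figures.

372 dpm

1/t_eff = 1/t_phys + 1/t_biol = 1/1.26 + 1/2.78 = 1.1534 per minute.
t_eff = 1.26 × 2.78 / (1.26 + 2.78) ≈ 0.86703 minutes.
Remaining = 1700 × (1/2)^(1.9/0.86703) = 1700 × (1/2)^2.1914 ≈ 372.2 dpm.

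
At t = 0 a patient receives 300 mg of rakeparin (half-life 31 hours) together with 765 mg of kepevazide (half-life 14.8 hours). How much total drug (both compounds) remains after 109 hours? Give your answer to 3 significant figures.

rakeparin: 300 × (1/2)^(109/31) = 300 × (1/2)^3.5161 ≈ 26.222 mg.
kepevazide: 765 × (1/2)^(109/14.8) = 765 × (1/2)^7.3649 ≈ 4.641 mg.
Total = 26.222 + 4.641 ≈ 30.863 mg.

30.9 mg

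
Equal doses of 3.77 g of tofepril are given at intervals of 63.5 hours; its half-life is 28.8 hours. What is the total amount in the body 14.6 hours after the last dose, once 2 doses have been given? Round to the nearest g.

3 g

The 2 doses were given 78.1, 14.6 hours ago.
Total = 3.77·(1/2)^(78.1/28.8) + 3.77·(1/2)^(14.6/28.8)
      = 0.57545 + 2.653 ≈ 3.2284 g.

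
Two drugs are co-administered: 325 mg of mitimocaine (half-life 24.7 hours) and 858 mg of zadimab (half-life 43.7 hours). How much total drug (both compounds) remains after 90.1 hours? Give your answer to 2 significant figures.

mitimocaine: 325 × (1/2)^(90.1/24.7) = 325 × (1/2)^3.6478 ≈ 25.93 mg.
zadimab: 858 × (1/2)^(90.1/43.7) = 858 × (1/2)^2.0618 ≈ 205.51 mg.
Total = 25.93 + 205.51 ≈ 231.44 mg.

230 mg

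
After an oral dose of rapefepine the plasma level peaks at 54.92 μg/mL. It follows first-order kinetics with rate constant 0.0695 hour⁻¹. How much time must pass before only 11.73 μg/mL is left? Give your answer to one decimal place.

t½ = ln 2 / λ = 0.69315 / 0.0695 ≈ 9.9733 hours.
Fraction remaining = 11.73/54.92 ≈ 0.21358.
n = log₂(54.92/11.73) = ln(4.682)/ln 2 ≈ 2.2271 half-lives.
t = n × t½ = 2.2271 × 9.9733 ≈ 22.212 hours.

22.2 hours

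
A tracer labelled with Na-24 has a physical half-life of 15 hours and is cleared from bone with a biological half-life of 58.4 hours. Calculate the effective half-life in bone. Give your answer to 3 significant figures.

11.9 hours

1/t_eff = 1/t_phys + 1/t_biol = 1/15 + 1/58.4 = 0.08379 per hour.
t_eff = 15 × 58.4 / (15 + 58.4) ≈ 11.935 hours.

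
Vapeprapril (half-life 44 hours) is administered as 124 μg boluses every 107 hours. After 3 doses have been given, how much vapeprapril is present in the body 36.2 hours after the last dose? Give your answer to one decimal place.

The 3 doses were given 250.2, 143.2, 36.2 hours ago.
Total = 124·(1/2)^(250.2/44) + 124·(1/2)^(143.2/44) + 124·(1/2)^(36.2/44)
      = 2.408 + 12.993 + 70.106 ≈ 85.507 μg.

85.5 μg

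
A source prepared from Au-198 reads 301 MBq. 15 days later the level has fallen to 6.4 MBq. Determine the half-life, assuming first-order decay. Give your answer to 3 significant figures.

A/A₀ = 6.4/301 ≈ 0.021262.
n = log₂(47.031) ≈ 5.5555 half-lives elapsed in 15 days.
t½ = 15/5.5555 ≈ 2.7 days.

2.70 days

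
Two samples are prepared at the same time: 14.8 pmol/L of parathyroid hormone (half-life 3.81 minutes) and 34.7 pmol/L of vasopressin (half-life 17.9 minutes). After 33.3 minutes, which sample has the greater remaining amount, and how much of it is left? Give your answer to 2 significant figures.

vasopressin, 9.6 pmol/L

parathyroid hormone: 14.8 × (1/2)^8.7402 ≈ 0.034611 pmol/L.
vasopressin: 34.7 × (1/2)^1.8603 ≈ 9.5568 pmol/L.
Vasopressin has more remaining, at ≈ 9.5568 pmol/L.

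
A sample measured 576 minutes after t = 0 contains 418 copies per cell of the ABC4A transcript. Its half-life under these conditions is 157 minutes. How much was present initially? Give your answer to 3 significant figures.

Number of half-lives elapsed: n = 576/157 ≈ 3.6688.
A₀ = A × 2^n = 418 × 2^3.6688 = 418 × 12.718 ≈ 5316.1 copies per cell.

5320 copies per cell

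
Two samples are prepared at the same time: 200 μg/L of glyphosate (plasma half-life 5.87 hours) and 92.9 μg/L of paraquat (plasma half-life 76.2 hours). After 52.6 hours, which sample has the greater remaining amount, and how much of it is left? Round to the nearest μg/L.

paraquat, 58 μg/L

glyphosate: 200 × (1/2)^8.9608 ≈ 0.40138 μg/L.
paraquat: 92.9 × (1/2)^0.69029 ≈ 57.573 μg/L.
Paraquat has more remaining, at ≈ 57.573 μg/L.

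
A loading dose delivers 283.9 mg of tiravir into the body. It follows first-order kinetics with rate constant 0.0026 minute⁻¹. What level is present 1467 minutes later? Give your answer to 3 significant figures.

t½ = ln 2 / λ = 0.69315 / 0.0026 ≈ 266.6 minutes.
Number of half-lives: n = 1467/266.6 ≈ 5.5027.
Remaining = 283.9 × (1/2)^5.5027 = 283.9 × 0.022055 ≈ 6.2615 mg.

6.26 mg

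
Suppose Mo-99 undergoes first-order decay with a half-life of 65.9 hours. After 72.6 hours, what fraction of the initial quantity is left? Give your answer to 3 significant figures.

0.466

n = 72.6/65.9 ≈ 1.1017 half-lives.
Fraction remaining = (1/2)^1.1017 ≈ 0.46598.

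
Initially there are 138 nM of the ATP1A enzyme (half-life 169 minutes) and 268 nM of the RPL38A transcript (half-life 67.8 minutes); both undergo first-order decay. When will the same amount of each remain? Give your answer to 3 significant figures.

108 minutes

Set 138·(1/2)^(t/169) = 268·(1/2)^(t/67.8).
Taking log₂: log₂(138/268) = t·(1/169 − 1/67.8).
log₂(0.51493) = -0.95756; 1/169 − 1/67.8 = -0.0088321.
t = -0.95756 / -0.0088321 ≈ 108.42 minutes.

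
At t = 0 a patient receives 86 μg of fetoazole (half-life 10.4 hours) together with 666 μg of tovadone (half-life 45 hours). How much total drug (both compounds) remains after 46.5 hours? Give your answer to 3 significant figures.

fetoazole: 86 × (1/2)^(46.5/10.4) = 86 × (1/2)^4.4712 ≈ 3.8775 μg.
tovadone: 666 × (1/2)^(46.5/45) = 666 × (1/2)^1.0333 ≈ 325.39 μg.
Total = 3.8775 + 325.39 ≈ 329.27 μg.

329 μg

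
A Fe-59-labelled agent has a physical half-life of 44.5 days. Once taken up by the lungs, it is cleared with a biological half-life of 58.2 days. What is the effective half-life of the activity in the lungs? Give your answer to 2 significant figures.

25 days

1/t_eff = 1/t_phys + 1/t_biol = 1/44.5 + 1/58.2 = 0.039654 per day.
t_eff = 44.5 × 58.2 / (44.5 + 58.2) ≈ 25.218 days.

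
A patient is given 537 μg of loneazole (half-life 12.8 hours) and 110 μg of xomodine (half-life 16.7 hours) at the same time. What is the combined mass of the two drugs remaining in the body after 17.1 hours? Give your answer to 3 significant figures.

267 μg

loneazole: 537 × (1/2)^(17.1/12.8) = 537 × (1/2)^1.3359 ≈ 212.72 μg.
xomodine: 110 × (1/2)^(17.1/16.7) = 110 × (1/2)^1.024 ≈ 54.094 μg.
Total = 212.72 + 54.094 ≈ 266.82 μg.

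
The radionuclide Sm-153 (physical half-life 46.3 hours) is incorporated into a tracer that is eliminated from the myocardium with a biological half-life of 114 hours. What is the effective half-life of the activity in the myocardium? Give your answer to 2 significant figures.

1/t_eff = 1/t_phys + 1/t_biol = 1/46.3 + 1/114 = 0.03037 per hour.
t_eff = 46.3 × 114 / (46.3 + 114) ≈ 32.927 hours.

33 hours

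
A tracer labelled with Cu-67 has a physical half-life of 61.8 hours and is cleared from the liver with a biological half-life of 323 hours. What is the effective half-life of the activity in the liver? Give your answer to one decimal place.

51.9 hours

1/t_eff = 1/t_phys + 1/t_biol = 1/61.8 + 1/323 = 0.019277 per hour.
t_eff = 61.8 × 323 / (61.8 + 323) ≈ 51.875 hours.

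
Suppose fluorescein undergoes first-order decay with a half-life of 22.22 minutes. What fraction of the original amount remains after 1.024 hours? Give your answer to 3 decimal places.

1.024 hours = 61.44 minutes.
n = 61.44/22.22 ≈ 2.7651 half-lives.
Fraction remaining = (1/2)^2.7651 ≈ 0.14711.

0.147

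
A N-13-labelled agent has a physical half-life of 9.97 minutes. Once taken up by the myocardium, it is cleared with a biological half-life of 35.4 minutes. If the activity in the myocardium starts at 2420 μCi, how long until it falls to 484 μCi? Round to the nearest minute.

18 minutes

1/t_eff = 1/t_phys + 1/t_biol = 1/9.97 + 1/35.4 = 0.12855 per minute.
t_eff = 9.97 × 35.4 / (9.97 + 35.4) ≈ 7.7791 minutes.
n = log₂(2420/484) ≈ 2.3219; t = 2.3219 × 7.7791 ≈ 18.063 minutes.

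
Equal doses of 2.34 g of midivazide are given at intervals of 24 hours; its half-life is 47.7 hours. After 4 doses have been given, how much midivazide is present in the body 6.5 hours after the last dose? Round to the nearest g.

5 g

The 4 doses were given 78.5, 54.5, 30.5, 6.5 hours ago.
Total = 2.34·(1/2)^(78.5/47.7) + 2.34·(1/2)^(54.5/47.7) + 2.34·(1/2)^(30.5/47.7) + 2.34·(1/2)^(6.5/47.7)
      = 0.74784 + 1.0599 + 1.5022 + 2.1291 ≈ 5.4391 g.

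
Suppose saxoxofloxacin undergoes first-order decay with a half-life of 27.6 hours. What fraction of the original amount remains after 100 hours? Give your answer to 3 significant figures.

n = 100/27.6 ≈ 3.6232 half-lives.
Fraction remaining = (1/2)^3.6232 ≈ 0.081154.

0.0812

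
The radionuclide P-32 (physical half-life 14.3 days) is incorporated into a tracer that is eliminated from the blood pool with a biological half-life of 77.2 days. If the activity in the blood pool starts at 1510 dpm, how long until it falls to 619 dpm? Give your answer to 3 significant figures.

1/t_eff = 1/t_phys + 1/t_biol = 1/14.3 + 1/77.2 = 0.082883 per day.
t_eff = 14.3 × 77.2 / (14.3 + 77.2) ≈ 12.065 days.
n = log₂(1510/619) ≈ 1.2865; t = 1.2865 × 12.065 ≈ 15.522 days.

15.5 days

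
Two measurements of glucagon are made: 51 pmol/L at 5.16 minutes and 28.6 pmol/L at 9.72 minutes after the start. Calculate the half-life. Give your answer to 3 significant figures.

5.46 minutes

Over Δt = 9.72 − 5.16 = 4.56 minutes, the level fell by a factor of 51/28.6 ≈ 1.7832.
n = log₂(1.7832) ≈ 0.83448 half-lives, so t½ = 4.56/0.83448 ≈ 5.4645 minutes.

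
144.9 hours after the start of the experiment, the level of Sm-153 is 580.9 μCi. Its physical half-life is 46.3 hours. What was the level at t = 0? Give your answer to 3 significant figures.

5080 μCi

Number of half-lives elapsed: n = 144.9/46.3 ≈ 3.1296.
A₀ = A × 2^n = 580.9 × 2^3.1296 = 580.9 × 8.7519 ≈ 5084 μCi.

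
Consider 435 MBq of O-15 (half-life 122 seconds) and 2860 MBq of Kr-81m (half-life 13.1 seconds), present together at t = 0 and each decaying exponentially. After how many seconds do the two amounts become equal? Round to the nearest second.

Set 435·(1/2)^(t/122) = 2860·(1/2)^(t/13.1).
Taking log₂: log₂(435/2860) = t·(1/122 − 1/13.1).
log₂(0.1521) = -2.7169; 1/122 − 1/13.1 = -0.068139.
t = -2.7169 / -0.068139 ≈ 39.873 seconds.

40 seconds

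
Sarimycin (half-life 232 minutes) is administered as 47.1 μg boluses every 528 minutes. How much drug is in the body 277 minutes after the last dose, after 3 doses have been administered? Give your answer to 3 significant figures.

The 3 doses were given 1333, 805, 277 minutes ago.
Total = 47.1·(1/2)^(1333/232) + 47.1·(1/2)^(805/232) + 47.1·(1/2)^(277/232)
      = 0.8778 + 4.2511 + 20.587 ≈ 25.716 μg.

25.7 μg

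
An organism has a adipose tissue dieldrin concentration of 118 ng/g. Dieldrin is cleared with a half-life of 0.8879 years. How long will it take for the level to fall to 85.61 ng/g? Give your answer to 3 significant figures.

0.411 years

Fraction remaining = 85.61/118 ≈ 0.72551.
n = log₂(118/85.61) = ln(1.3783)/ln 2 ≈ 0.46294 half-lives.
t = n × t½ = 0.46294 × 0.8879 ≈ 0.41104 years.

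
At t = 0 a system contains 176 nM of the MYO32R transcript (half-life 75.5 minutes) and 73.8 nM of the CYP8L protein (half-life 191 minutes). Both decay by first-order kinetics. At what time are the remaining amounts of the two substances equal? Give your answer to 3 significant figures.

Set 176·(1/2)^(t/75.5) = 73.8·(1/2)^(t/191).
Taking log₂: log₂(176/73.8) = t·(1/75.5 − 1/191).
log₂(2.3848) = 1.2539; 1/75.5 − 1/191 = 0.0080094.
t = 1.2539 / 0.0080094 ≈ 156.55 minutes.

157 minutes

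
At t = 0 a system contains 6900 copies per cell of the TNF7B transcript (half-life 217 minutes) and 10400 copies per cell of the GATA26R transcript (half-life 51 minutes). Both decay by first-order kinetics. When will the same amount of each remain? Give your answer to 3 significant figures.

Set 6900·(1/2)^(t/217) = 10400·(1/2)^(t/51).
Taking log₂: log₂(6900/10400) = t·(1/217 − 1/51).
log₂(0.66346) = -0.59192; 1/217 − 1/51 = -0.015.
t = -0.59192 / -0.015 ≈ 39.462 minutes.

39.5 minutes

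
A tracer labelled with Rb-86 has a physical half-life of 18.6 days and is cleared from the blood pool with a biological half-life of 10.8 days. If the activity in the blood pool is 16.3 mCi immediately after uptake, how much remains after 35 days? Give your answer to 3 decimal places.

1/t_eff = 1/t_phys + 1/t_biol = 1/18.6 + 1/10.8 = 0.14636 per day.
t_eff = 18.6 × 10.8 / (18.6 + 10.8) ≈ 6.8327 days.
Remaining = 16.3 × (1/2)^(35/6.8327) = 16.3 × (1/2)^5.1225 ≈ 0.46792 mCi.

0.468 mCi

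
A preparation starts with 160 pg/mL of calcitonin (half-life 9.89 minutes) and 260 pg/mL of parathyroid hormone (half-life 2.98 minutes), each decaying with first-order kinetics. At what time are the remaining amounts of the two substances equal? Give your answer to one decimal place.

3.0 minutes

Set 160·(1/2)^(t/9.89) = 260·(1/2)^(t/2.98).
Taking log₂: log₂(160/260) = t·(1/9.89 − 1/2.98).
log₂(0.61538) = -0.70044; 1/9.89 − 1/2.98 = -0.23446.
t = -0.70044 / -0.23446 ≈ 2.9875 minutes.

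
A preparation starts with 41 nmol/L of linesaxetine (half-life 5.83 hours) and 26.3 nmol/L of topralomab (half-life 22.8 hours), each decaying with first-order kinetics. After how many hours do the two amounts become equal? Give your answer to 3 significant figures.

5.02 hours

Set 41·(1/2)^(t/5.83) = 26.3·(1/2)^(t/22.8).
Taking log₂: log₂(41/26.3) = t·(1/5.83 − 1/22.8).
log₂(1.5589) = 0.64056; 1/5.83 − 1/22.8 = 0.12767.
t = 0.64056 / 0.12767 ≈ 5.0174 hours.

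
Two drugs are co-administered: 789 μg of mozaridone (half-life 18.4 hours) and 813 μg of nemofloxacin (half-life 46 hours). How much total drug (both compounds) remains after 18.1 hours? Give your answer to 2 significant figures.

mozaridone: 789 × (1/2)^(18.1/18.4) = 789 × (1/2)^0.9837 ≈ 398.98 μg.
nemofloxacin: 813 × (1/2)^(18.1/46) = 813 × (1/2)^0.39348 ≈ 618.93 μg.
Total = 398.98 + 618.93 ≈ 1017.9 μg.

1000 μg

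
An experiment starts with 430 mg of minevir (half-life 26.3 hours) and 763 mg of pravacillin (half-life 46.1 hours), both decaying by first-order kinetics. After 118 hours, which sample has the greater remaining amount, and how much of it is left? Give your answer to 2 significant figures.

pravacillin, 130 mg

minevir: 430 × (1/2)^4.4867 ≈ 19.18 mg.
pravacillin: 763 × (1/2)^2.5597 ≈ 129.42 mg.
Pravacillin has more remaining, at ≈ 129.42 mg.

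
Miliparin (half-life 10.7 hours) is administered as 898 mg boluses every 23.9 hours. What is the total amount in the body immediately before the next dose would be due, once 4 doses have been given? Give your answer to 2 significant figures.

The 4 doses were given 95.6, 71.7, 47.8, 23.9 hours ago.
Total = 898·(1/2)^(95.6/10.7) + 898·(1/2)^(71.7/10.7) + 898·(1/2)^(47.8/10.7) + 898·(1/2)^(23.9/10.7)
      = 1.8353 + 8.6317 + 40.596 + 190.93 ≈ 242 mg.

240 mg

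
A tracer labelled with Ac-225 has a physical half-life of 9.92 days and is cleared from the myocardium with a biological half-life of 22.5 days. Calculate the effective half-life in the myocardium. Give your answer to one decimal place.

6.9 days

1/t_eff = 1/t_phys + 1/t_biol = 1/9.92 + 1/22.5 = 0.14525 per day.
t_eff = 9.92 × 22.5 / (9.92 + 22.5) ≈ 6.8846 days.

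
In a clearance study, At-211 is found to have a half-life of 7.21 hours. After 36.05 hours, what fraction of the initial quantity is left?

0.03125

n = 36.05/7.21 ≈ 5 half-lives.
Fraction remaining = (1/2)^5 ≈ 0.03125.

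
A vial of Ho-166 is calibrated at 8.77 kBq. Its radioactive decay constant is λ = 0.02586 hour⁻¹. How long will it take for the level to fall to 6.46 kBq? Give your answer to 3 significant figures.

t½ = ln 2 / λ = 0.69315 / 0.02586 ≈ 26.804 hours.
Fraction remaining = 6.46/8.77 ≈ 0.7366.
n = log₂(8.77/6.46) = ln(1.3576)/ln 2 ≈ 0.44104 half-lives.
t = n × t½ = 0.44104 × 26.804 ≈ 11.822 hours.

11.8 hours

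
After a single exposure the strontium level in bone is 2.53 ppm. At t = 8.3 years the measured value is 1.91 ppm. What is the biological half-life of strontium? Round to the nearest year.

20 years

A/A₀ = 1.91/2.53 ≈ 0.75494.
n = log₂(1.3246) ≈ 0.40556 half-lives elapsed in 8.3 years.
t½ = 8.3/0.40556 ≈ 20.465 years.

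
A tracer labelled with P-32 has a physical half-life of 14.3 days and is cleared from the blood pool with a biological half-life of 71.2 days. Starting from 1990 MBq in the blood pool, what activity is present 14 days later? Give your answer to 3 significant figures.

881 MBq

1/t_eff = 1/t_phys + 1/t_biol = 1/14.3 + 1/71.2 = 0.083975 per day.
t_eff = 14.3 × 71.2 / (14.3 + 71.2) ≈ 11.908 days.
Remaining = 1990 × (1/2)^(14/11.908) = 1990 × (1/2)^1.1757 ≈ 880.94 MBq.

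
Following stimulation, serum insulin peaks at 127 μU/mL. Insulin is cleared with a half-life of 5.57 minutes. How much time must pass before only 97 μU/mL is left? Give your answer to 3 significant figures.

2.17 minutes

Fraction remaining = 97/127 ≈ 0.76378.
n = log₂(127/97) = ln(1.3093)/ln 2 ≈ 0.38877 half-lives.
t = n × t½ = 0.38877 × 5.57 ≈ 2.1655 minutes.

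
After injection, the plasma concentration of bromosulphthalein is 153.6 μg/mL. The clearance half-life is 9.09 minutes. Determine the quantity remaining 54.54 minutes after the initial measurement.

Elapsed time is 6 half-lives (54.54/9.09).
Each half-life halves the amount: 153.6 × (1/2)^6 = 153.6/64 = 2.4 μg/mL.

2.4 μg/mL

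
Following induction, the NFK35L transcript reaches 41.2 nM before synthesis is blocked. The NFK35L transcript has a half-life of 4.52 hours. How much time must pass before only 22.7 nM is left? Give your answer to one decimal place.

Fraction remaining = 22.7/41.2 ≈ 0.55097.
n = log₂(41.2/22.7) = ln(1.815)/ln 2 ≈ 0.85995 half-lives.
t = n × t½ = 0.85995 × 4.52 ≈ 3.887 hours.

3.9 hours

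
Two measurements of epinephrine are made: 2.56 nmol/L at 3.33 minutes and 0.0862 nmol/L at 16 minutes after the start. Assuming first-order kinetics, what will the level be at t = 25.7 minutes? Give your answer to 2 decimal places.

0.01 nmol/L

Over Δt = 16 − 3.33 = 12.67 minutes, the level fell by a factor of 2.56/0.0862 ≈ 29.698.
n = log₂(29.698) ≈ 4.8923 half-lives, so t½ = 12.67/4.8923 ≈ 2.5898 minutes.
From t = 16 to t = 25.7: 0.0862 × (1/2)^((25.7−16)/2.5898) ≈ 0.0064269 nmol/L.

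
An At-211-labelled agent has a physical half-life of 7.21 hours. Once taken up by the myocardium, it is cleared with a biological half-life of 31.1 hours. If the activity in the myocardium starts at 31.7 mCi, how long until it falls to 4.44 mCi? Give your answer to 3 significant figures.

1/t_eff = 1/t_phys + 1/t_biol = 1/7.21 + 1/31.1 = 0.17085 per hour.
t_eff = 7.21 × 31.1 / (7.21 + 31.1) ≈ 5.8531 hours.
n = log₂(31.7/4.44) ≈ 2.8359; t = 2.8359 × 5.8531 ≈ 16.598 hours.

16.6 hours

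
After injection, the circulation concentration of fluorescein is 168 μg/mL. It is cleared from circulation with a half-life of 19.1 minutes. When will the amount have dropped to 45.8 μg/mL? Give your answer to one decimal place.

Fraction remaining = 45.8/168 ≈ 0.27262.
n = log₂(168/45.8) = ln(3.6681)/ln 2 ≈ 1.875 half-lives.
t = n × t½ = 1.875 × 19.1 ≈ 35.813 minutes.

35.8 minutes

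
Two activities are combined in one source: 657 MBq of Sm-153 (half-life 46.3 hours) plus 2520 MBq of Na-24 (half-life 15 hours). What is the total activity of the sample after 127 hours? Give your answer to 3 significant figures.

105 MBq

Sm-153: 657 × (1/2)^(127/46.3) = 657 × (1/2)^2.743 ≈ 98.14 MBq.
Na-24: 2520 × (1/2)^(127/15) = 2520 × (1/2)^8.4667 ≈ 7.1233 MBq.
Total = 98.14 + 7.1233 ≈ 105.26 MBq.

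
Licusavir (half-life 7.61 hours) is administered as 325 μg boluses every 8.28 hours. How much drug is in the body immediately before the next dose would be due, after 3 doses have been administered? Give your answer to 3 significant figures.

The 3 doses were given 24.84, 16.56, 8.28 hours ago.
Total = 325·(1/2)^(24.84/7.61) + 325·(1/2)^(16.56/7.61) + 325·(1/2)^(8.28/7.61)
      = 33.829 + 71.915 + 152.88 ≈ 258.62 μg.

259 μg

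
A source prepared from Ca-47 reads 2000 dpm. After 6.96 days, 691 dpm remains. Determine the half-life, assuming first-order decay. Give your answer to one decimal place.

A/A₀ = 691/2000 ≈ 0.3455.
n = log₂(2.8944) ≈ 1.5332 half-lives elapsed in 6.96 days.
t½ = 6.96/1.5332 ≈ 4.5394 days.

4.5 days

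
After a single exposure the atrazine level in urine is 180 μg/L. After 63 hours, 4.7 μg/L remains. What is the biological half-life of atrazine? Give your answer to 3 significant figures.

A/A₀ = 4.7/180 ≈ 0.026111.
n = log₂(38.298) ≈ 5.2592 half-lives elapsed in 63 hours.
t½ = 63/5.2592 ≈ 11.979 hours.

12.0 hours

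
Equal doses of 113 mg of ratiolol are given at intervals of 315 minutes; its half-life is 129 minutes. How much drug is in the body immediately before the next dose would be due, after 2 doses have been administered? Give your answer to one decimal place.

The 2 doses were given 630, 315 minutes ago.
Total = 113·(1/2)^(630/129) + 113·(1/2)^(315/129)
      = 3.8276 + 20.797 ≈ 24.625 mg.

24.6 mg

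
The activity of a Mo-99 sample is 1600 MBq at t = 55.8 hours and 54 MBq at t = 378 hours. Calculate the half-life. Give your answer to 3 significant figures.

Over Δt = 378 − 55.8 = 322.2 hours, the level fell by a factor of 1600/54 ≈ 29.63.
n = log₂(29.63) ≈ 4.889 half-lives, so t½ = 322.2/4.889 ≈ 65.903 hours.

65.9 hours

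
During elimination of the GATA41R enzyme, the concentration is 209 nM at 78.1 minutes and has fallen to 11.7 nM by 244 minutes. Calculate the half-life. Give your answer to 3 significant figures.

39.9 minutes

Over Δt = 244 − 78.1 = 165.9 minutes, the level fell by a factor of 209/11.7 ≈ 17.863.
n = log₂(17.863) ≈ 4.1589 half-lives, so t½ = 165.9/4.1589 ≈ 39.89 minutes.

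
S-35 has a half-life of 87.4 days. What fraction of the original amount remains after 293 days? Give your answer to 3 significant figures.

0.0979

n = 293/87.4 ≈ 3.3524 half-lives.
Fraction remaining = (1/2)^3.3524 ≈ 0.09791.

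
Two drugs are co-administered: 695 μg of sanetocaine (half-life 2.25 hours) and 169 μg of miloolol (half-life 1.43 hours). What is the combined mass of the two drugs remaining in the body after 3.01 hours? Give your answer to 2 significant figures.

sanetocaine: 695 × (1/2)^(3.01/2.25) = 695 × (1/2)^1.3378 ≈ 274.96 μg.
miloolol: 169 × (1/2)^(3.01/1.43) = 169 × (1/2)^2.1049 ≈ 39.287 μg.
Total = 274.96 + 39.287 ≈ 314.25 μg.

310 μg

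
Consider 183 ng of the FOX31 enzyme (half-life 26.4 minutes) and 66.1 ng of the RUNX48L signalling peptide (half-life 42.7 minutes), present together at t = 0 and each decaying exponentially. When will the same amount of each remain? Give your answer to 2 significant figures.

100 minutes

Set 183·(1/2)^(t/26.4) = 66.1·(1/2)^(t/42.7).
Taking log₂: log₂(183/66.1) = t·(1/26.4 − 1/42.7).
log₂(2.7685) = 1.4691; 1/26.4 − 1/42.7 = 0.01446.
t = 1.4691 / 0.01446 ≈ 101.6 minutes.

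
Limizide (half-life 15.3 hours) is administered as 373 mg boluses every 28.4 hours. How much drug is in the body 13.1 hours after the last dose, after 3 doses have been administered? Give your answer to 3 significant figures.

279 mg

The 3 doses were given 69.9, 41.5, 13.1 hours ago.
Total = 373·(1/2)^(69.9/15.3) + 373·(1/2)^(41.5/15.3) + 373·(1/2)^(13.1/15.3)
      = 15.719 + 56.91 + 206.05 ≈ 278.67 mg.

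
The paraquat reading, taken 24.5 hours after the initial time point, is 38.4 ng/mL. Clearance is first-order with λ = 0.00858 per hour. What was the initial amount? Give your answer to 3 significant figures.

47.4 ng/mL

t½ = ln 2 / λ = 0.69315 / 0.00858 ≈ 80.786 hours.
Number of half-lives elapsed: n = 24.5/80.786 ≈ 0.30327.
A₀ = A × 2^n = 38.4 × 2^0.30327 = 38.4 × 1.2339 ≈ 47.383 ng/mL.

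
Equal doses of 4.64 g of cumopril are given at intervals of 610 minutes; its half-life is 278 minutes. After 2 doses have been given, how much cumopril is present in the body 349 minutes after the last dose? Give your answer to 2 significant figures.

The 2 doses were given 959, 349 minutes ago.
Total = 4.64·(1/2)^(959/278) + 4.64·(1/2)^(349/278)
      = 0.42469 + 1.9436 ≈ 2.3683 g.

2.4 g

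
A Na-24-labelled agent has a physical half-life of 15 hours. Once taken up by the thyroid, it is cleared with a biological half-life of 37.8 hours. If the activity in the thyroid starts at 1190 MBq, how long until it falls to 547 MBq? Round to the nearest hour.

12 hours

1/t_eff = 1/t_phys + 1/t_biol = 1/15 + 1/37.8 = 0.093122 per hour.
t_eff = 15 × 37.8 / (15 + 37.8) ≈ 10.739 hours.
n = log₂(1190/547) ≈ 1.1213; t = 1.1213 × 10.739 ≈ 12.042 hours.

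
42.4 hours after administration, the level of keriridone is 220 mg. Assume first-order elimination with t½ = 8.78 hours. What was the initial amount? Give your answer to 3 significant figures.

6250 mg

Number of half-lives elapsed: n = 42.4/8.78 ≈ 4.8292.
A₀ = A × 2^n = 220 × 2^4.8292 = 220 × 28.426 ≈ 6253.8 mg.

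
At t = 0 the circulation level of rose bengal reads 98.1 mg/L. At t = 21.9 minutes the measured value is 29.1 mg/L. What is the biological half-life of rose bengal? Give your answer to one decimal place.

A/A₀ = 29.1/98.1 ≈ 0.29664.
n = log₂(3.3711) ≈ 1.7532 half-lives elapsed in 21.9 minutes.
t½ = 21.9/1.7532 ≈ 12.491 minutes.

12.5 minutes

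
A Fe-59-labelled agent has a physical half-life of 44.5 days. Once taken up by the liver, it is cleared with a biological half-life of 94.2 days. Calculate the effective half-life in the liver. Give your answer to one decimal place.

30.2 days

1/t_eff = 1/t_phys + 1/t_biol = 1/44.5 + 1/94.2 = 0.033088 per day.
t_eff = 44.5 × 94.2 / (44.5 + 94.2) ≈ 30.223 days.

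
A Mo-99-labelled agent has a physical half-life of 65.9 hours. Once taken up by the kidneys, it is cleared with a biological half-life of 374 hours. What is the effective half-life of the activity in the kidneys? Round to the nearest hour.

1/t_eff = 1/t_phys + 1/t_biol = 1/65.9 + 1/374 = 0.017848 per hour.
t_eff = 65.9 × 374 / (65.9 + 374) ≈ 56.028 hours.

56 hours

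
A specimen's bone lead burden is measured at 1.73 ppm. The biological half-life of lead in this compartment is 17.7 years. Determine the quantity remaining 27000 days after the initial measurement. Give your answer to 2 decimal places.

0.10 ppm

Convert the elapsed time: 27000 days = 73.9726 years.
Number of half-lives: n = 73.9726/17.7 ≈ 4.1792.
Remaining = 1.73 × (1/2)^4.1792 = 1.73 × 0.055198 ≈ 0.095492 ppm.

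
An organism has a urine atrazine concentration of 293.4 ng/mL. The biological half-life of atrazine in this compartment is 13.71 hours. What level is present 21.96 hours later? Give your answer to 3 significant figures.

96.7 ng/mL

Number of half-lives: n = 21.96/13.71 ≈ 1.6018.
Remaining = 293.4 × (1/2)^1.6018 = 293.4 × 0.32948 ≈ 96.669 ng/mL.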